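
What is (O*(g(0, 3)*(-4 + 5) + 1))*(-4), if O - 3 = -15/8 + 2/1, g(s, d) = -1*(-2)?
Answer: -75/2 ≈ -37.500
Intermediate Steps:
g(s, d) = 2
O = 25/8 (O = 3 + (-15/8 + 2/1) = 3 + (-15*⅛ + 2*1) = 3 + (-15/8 + 2) = 3 + ⅛ = 25/8 ≈ 3.1250)
(O*(g(0, 3)*(-4 + 5) + 1))*(-4) = (25*(2*(-4 + 5) + 1)/8)*(-4) = (25*(2*1 + 1)/8)*(-4) = (25*(2 + 1)/8)*(-4) = ((25/8)*3)*(-4) = (75/8)*(-4) = -75/2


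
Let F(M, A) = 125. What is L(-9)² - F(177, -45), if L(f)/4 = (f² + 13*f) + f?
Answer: 32275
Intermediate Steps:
L(f) = 4*f² + 56*f (L(f) = 4*((f² + 13*f) + f) = 4*(f² + 14*f) = 4*f² + 56*f)
L(-9)² - F(177, -45) = (4*(-9)*(14 - 9))² - 1*125 = (4*(-9)*5)² - 125 = (-180)² - 125 = 32400 - 125 = 32275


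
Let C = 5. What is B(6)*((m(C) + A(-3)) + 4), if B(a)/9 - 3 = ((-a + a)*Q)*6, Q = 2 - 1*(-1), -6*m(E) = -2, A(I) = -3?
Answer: 36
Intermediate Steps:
m(E) = ⅓ (m(E) = -⅙*(-2) = ⅓)
Q = 3 (Q = 2 + 1 = 3)
B(a) = 27 (B(a) = 27 + 9*(((-a + a)*3)*6) = 27 + 9*((0*3)*6) = 27 + 9*(0*6) = 27 + 9*0 = 27 + 0 = 27)
B(6)*((m(C) + A(-3)) + 4) = 27*((⅓ - 3) + 4) = 27*(-8/3 + 4) = 27*(4/3) = 36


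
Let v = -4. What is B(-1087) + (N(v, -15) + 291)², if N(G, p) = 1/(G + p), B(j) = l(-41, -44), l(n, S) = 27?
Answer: 30568531/361 ≈ 84677.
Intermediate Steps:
B(j) = 27
B(-1087) + (N(v, -15) + 291)² = 27 + (1/(-4 - 15) + 291)² = 27 + (1/(-19) + 291)² = 27 + (-1/19 + 291)² = 27 + (5528/19)² = 27 + 30558784/361 = 30568531/361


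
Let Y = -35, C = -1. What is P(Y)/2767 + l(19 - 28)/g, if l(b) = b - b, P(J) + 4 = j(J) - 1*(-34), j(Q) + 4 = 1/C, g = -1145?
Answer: 25/2767 ≈ 0.0090351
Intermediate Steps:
j(Q) = -5 (j(Q) = -4 + 1/(-1) = -4 + 1*(-1) = -4 - 1 = -5)
P(J) = 25 (P(J) = -4 + (-5 - 1*(-34)) = -4 + (-5 + 34) = -4 + 29 = 25)
l(b) = 0
P(Y)/2767 + l(19 - 28)/g = 25/2767 + 0/(-1145) = 25*(1/2767) + 0*(-1/1145) = 25/2767 + 0 = 25/2767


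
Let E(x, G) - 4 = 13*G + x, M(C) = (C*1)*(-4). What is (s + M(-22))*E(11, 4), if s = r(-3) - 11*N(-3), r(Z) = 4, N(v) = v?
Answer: 8375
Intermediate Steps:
M(C) = -4*C (M(C) = C*(-4) = -4*C)
E(x, G) = 4 + x + 13*G (E(x, G) = 4 + (13*G + x) = 4 + (x + 13*G) = 4 + x + 13*G)
s = 37 (s = 4 - 11*(-3) = 4 + 33 = 37)
(s + M(-22))*E(11, 4) = (37 - 4*(-22))*(4 + 11 + 13*4) = (37 + 88)*(4 + 11 + 52) = 125*67 = 8375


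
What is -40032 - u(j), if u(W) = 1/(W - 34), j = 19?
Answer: -600479/15 ≈ -40032.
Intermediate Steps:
u(W) = 1/(-34 + W)
-40032 - u(j) = -40032 - 1/(-34 + 19) = -40032 - 1/(-15) = -40032 - 1*(-1/15) = -40032 + 1/15 = -600479/15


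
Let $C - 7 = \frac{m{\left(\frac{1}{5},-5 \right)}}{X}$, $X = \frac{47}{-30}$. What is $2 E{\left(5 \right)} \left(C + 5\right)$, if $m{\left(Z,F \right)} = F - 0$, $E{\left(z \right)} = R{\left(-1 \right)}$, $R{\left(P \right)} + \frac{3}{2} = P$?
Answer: $- \frac{3570}{47} \approx -75.957$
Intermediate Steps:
$R{\left(P \right)} = - \frac{3}{2} + P$
$E{\left(z \right)} = - \frac{5}{2}$ ($E{\left(z \right)} = - \frac{3}{2} - 1 = - \frac{5}{2}$)
$m{\left(Z,F \right)} = F$ ($m{\left(Z,F \right)} = F + 0 = F$)
$X = - \frac{47}{30}$ ($X = 47 \left(- \frac{1}{30}\right) = - \frac{47}{30} \approx -1.5667$)
$C = \frac{479}{47}$ ($C = 7 - \frac{5}{- \frac{47}{30}} = 7 - - \frac{150}{47} = 7 + \frac{150}{47} = \frac{479}{47} \approx 10.191$)
$2 E{\left(5 \right)} \left(C + 5\right) = 2 \left(- \frac{5}{2}\right) \left(\frac{479}{47} + 5\right) = \left(-5\right) \frac{714}{47} = - \frac{3570}{47}$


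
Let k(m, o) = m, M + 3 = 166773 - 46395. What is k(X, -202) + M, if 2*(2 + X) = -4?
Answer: 120371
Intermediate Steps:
M = 120375 (M = -3 + (166773 - 46395) = -3 + 120378 = 120375)
X = -4 (X = -2 + (½)*(-4) = -2 - 2 = -4)
k(X, -202) + M = -4 + 120375 = 120371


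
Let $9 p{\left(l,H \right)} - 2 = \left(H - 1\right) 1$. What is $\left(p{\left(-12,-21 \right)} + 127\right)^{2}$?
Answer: $\frac{1261129}{81} \approx 15570.0$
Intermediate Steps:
$p{\left(l,H \right)} = \frac{1}{9} + \frac{H}{9}$ ($p{\left(l,H \right)} = \frac{2}{9} + \frac{\left(H - 1\right) 1}{9} = \frac{2}{9} + \frac{\left(-1 + H\right) 1}{9} = \frac{2}{9} + \frac{-1 + H}{9} = \frac{2}{9} + \left(- \frac{1}{9} + \frac{H}{9}\right) = \frac{1}{9} + \frac{H}{9}$)
$\left(p{\left(-12,-21 \right)} + 127\right)^{2} = \left(\left(\frac{1}{9} + \frac{1}{9} \left(-21\right)\right) + 127\right)^{2} = \left(\left(\frac{1}{9} - \frac{7}{3}\right) + 127\right)^{2} = \left(- \frac{20}{9} + 127\right)^{2} = \left(\frac{1123}{9}\right)^{2} = \frac{1261129}{81}$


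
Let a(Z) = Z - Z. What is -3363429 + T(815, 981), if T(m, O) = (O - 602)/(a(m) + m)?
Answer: -2741194256/815 ≈ -3.3634e+6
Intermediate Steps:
a(Z) = 0
T(m, O) = (-602 + O)/m (T(m, O) = (O - 602)/(0 + m) = (-602 + O)/m)
-3363429 + T(815, 981) = -3363429 + (-602 + 981)/815 = -3363429 + (1/815)*379 = -3363429 + 379/815 = -2741194256/815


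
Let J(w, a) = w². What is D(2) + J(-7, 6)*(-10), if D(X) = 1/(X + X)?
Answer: -1959/4 ≈ -489.75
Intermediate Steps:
D(X) = 1/(2*X)
D(2) + J(-7, 6)*(-10) = (½)/2 + (-7)²*(-10) = (½)*(½) + 49*(-10) = ¼ - 490 = -1959/4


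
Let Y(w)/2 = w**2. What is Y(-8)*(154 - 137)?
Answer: 2176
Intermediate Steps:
Y(w) = 2*w**2
Y(-8)*(154 - 137) = (2*(-8)**2)*(154 - 137) = (2*64)*17 = 128*17 = 2176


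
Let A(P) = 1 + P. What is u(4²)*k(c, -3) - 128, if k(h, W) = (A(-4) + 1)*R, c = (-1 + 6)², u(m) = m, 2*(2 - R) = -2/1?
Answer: -224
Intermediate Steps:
R = 3 (R = 2 - (-1)/1 = 2 - (-1) = 2 - ½*(-2) = 2 + 1 = 3)
c = 25 (c = 5² = 25)
k(h, W) = -6 (k(h, W) = ((1 - 4) + 1)*3 = (-3 + 1)*3 = -2*3 = -6)
u(4²)*k(c, -3) - 128 = 4²*(-6) - 128 = 16*(-6) - 128 = -96 - 128 = -224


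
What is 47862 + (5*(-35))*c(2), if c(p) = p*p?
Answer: 47162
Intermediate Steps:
c(p) = p²
47862 + (5*(-35))*c(2) = 47862 + (5*(-35))*2² = 47862 - 175*4 = 47862 - 700 = 47162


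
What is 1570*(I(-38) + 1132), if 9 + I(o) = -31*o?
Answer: 3612570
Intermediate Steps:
I(o) = -9 - 31*o
1570*(I(-38) + 1132) = 1570*((-9 - 31*(-38)) + 1132) = 1570*((-9 + 1178) + 1132) = 1570*(1169 + 1132) = 1570*2301 = 3612570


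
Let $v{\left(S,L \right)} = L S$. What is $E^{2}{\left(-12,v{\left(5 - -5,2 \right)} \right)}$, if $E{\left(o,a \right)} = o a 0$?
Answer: $0$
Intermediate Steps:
$E{\left(o,a \right)} = 0$ ($E{\left(o,a \right)} = a o 0 = 0$)
$E^{2}{\left(-12,v{\left(5 - -5,2 \right)} \right)} = 0^{2} = 0$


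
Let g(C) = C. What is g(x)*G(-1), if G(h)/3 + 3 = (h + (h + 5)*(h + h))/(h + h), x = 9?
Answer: 81/2 ≈ 40.500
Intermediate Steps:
G(h) = -9 + 3*(h + 2*h*(5 + h))/(2*h) (G(h) = -9 + 3*((h + (h + 5)*(h + h))/(h + h)) = -9 + 3*((h + (5 + h)*(2*h))/((2*h))) = -9 + 3*((h + 2*h*(5 + h))*(1/(2*h))) = -9 + 3*((h + 2*h*(5 + h))/(2*h)) = -9 + 3*(h + 2*h*(5 + h))/(2*h))
g(x)*G(-1) = 9*(15/2 + 3*(-1)) = 9*(15/2 - 3) = 9*(9/2) = 81/2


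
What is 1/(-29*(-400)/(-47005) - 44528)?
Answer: -9401/418610048 ≈ -2.2458e-5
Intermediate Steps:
1/(-29*(-400)/(-47005) - 44528) = 1/(11600*(-1/47005) - 44528) = 1/(-2320/9401 - 44528) = 1/(-418610048/9401) = -9401/418610048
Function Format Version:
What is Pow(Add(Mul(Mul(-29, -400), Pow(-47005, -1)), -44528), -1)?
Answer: Rational(-9401, 418610048) ≈ -2.2458e-5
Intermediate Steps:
Pow(Add(Mul(Mul(-29, -400), Pow(-47005, -1)), -44528), -1) = Pow(Add(Mul(11600, Rational(-1, 47005)), -44528), -1) = Pow(Add(Rational(-2320, 9401), -44528), -1) = Pow(Rational(-418610048, 9401), -1) = Rational(-9401, 418610048)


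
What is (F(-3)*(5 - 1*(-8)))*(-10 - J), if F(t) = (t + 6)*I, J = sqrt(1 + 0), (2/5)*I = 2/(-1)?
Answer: 2145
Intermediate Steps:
I = -5 (I = 5*(2/(-1))/2 = 5*(2*(-1))/2 = (5/2)*(-2) = -5)
J = 1 (J = sqrt(1) = 1)
F(t) = -30 - 5*t (F(t) = (t + 6)*(-5) = (6 + t)*(-5) = -30 - 5*t)
(F(-3)*(5 - 1*(-8)))*(-10 - J) = ((-30 - 5*(-3))*(5 - 1*(-8)))*(-10 - 1*1) = ((-30 + 15)*(5 + 8))*(-10 - 1) = -15*13*(-11) = -195*(-11) = 2145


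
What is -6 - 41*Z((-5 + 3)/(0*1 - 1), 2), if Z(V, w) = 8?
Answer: -334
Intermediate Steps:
-6 - 41*Z((-5 + 3)/(0*1 - 1), 2) = -6 - 41*8 = -6 - 328 = -334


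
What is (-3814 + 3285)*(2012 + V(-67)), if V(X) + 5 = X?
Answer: -1026260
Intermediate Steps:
V(X) = -5 + X
(-3814 + 3285)*(2012 + V(-67)) = (-3814 + 3285)*(2012 + (-5 - 67)) = -529*(2012 - 72) = -529*1940 = -1026260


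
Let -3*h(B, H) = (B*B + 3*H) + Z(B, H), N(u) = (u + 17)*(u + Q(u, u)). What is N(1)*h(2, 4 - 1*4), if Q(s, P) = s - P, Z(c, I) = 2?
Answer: -36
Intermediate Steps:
N(u) = u*(17 + u) (N(u) = (u + 17)*(u + (u - u)) = (17 + u)*(u + 0) = (17 + u)*u = u*(17 + u))
h(B, H) = -⅔ - H - B²/3 (h(B, H) = -((B*B + 3*H) + 2)/3 = -((B² + 3*H) + 2)/3 = -(2 + B² + 3*H)/3 = -⅔ - H - B²/3)
N(1)*h(2, 4 - 1*4) = (1*(17 + 1))*(-⅔ - (4 - 1*4) - ⅓*2²) = (1*18)*(-⅔ - (4 - 4) - ⅓*4) = 18*(-⅔ - 1*0 - 4/3) = 18*(-⅔ + 0 - 4/3) = 18*(-2) = -36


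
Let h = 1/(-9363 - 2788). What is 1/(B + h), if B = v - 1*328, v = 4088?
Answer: 12151/45687759 ≈ 0.00026596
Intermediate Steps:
B = 3760 (B = 4088 - 1*328 = 4088 - 328 = 3760)
h = -1/12151 (h = 1/(-12151) = -1/12151 ≈ -8.2298e-5)
1/(B + h) = 1/(3760 - 1/12151) = 1/(45687759/12151) = 12151/45687759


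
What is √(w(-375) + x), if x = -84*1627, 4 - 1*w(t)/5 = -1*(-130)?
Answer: 7*I*√2802 ≈ 370.54*I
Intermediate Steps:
w(t) = -630 (w(t) = 20 - (-5)*(-130) = 20 - 5*130 = 20 - 650 = -630)
x = -136668
√(w(-375) + x) = √(-630 - 136668) = √(-137298) = 7*I*√2802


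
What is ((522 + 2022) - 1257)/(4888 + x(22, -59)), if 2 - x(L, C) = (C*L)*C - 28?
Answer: -429/23888 ≈ -0.017959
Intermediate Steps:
x(L, C) = 30 - L*C**2 (x(L, C) = 2 - ((C*L)*C - 28) = 2 - (L*C**2 - 28) = 2 - (-28 + L*C**2) = 2 + (28 - L*C**2) = 30 - L*C**2)
((522 + 2022) - 1257)/(4888 + x(22, -59)) = ((522 + 2022) - 1257)/(4888 + (30 - 1*22*(-59)**2)) = (2544 - 1257)/(4888 + (30 - 1*22*3481)) = 1287/(4888 + (30 - 76582)) = 1287/(4888 - 76552) = 1287/(-71664) = 1287*(-1/71664) = -429/23888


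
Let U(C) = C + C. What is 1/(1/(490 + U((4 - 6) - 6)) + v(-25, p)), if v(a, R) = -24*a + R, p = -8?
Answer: 474/280609 ≈ 0.0016892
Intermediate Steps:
U(C) = 2*C
v(a, R) = R - 24*a
1/(1/(490 + U((4 - 6) - 6)) + v(-25, p)) = 1/(1/(490 + 2*((4 - 6) - 6)) + (-8 - 24*(-25))) = 1/(1/(490 + 2*(-2 - 6)) + (-8 + 600)) = 1/(1/(490 + 2*(-8)) + 592) = 1/(1/(490 - 16) + 592) = 1/(1/474 + 592) = 1/(280609/474) = 474/280609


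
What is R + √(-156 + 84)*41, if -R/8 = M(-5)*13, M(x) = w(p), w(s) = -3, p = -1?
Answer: 312 + 246*I*√2 ≈ 312.0 + 347.9*I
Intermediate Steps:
M(x) = -3
R = 312 (R = -(-24)*13 = -8*(-39) = 312)
R + √(-156 + 84)*41 = 312 + √(-156 + 84)*41 = 312 + √(-72)*41 = 312 + (6*I*√2)*41 = 312 + 246*I*√2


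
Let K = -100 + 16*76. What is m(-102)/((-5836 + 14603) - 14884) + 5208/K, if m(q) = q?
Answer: 28648/6117 ≈ 4.6833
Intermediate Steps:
K = 1116 (K = -100 + 1216 = 1116)
m(-102)/((-5836 + 14603) - 14884) + 5208/K = -102/((-5836 + 14603) - 14884) + 5208/1116 = -102/(8767 - 14884) + 5208*(1/1116) = -102/(-6117) + 14/3 = -102*(-1/6117) + 14/3 = 34/2039 + 14/3 = 28648/6117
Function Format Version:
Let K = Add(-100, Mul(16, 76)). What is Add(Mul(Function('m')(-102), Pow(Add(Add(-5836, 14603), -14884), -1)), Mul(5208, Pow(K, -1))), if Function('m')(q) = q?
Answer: Rational(28648, 6117) ≈ 4.6833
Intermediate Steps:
K = 1116 (K = Add(-100, 1216) = 1116)
Add(Mul(Function('m')(-102), Pow(Add(Add(-5836, 14603), -14884), -1)), Mul(5208, Pow(K, -1))) = Add(Mul(-102, Pow(Add(Add(-5836, 14603), -14884), -1)), Mul(5208, Pow(1116, -1))) = Add(Mul(-102, Pow(Add(8767, -14884), -1)), Mul(5208, Rational(1, 1116))) = Add(Mul(-102, Pow(-6117, -1)), Rational(14, 3)) = Add(Mul(-102, Rational(-1, 6117)), Rational(14, 3)) = Add(Rational(34, 2039), Rational(14, 3)) = Rational(28648, 6117)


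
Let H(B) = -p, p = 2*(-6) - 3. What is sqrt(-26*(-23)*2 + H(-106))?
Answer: sqrt(1211) ≈ 34.799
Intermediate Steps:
p = -15 (p = -12 - 3 = -15)
H(B) = 15 (H(B) = -1*(-15) = 15)
sqrt(-26*(-23)*2 + H(-106)) = sqrt(-26*(-23)*2 + 15) = sqrt(598*2 + 15) = sqrt(1196 + 15) = sqrt(1211)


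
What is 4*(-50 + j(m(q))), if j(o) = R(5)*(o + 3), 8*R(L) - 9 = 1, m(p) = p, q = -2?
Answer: -195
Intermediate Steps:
R(L) = 5/4 (R(L) = 9/8 + (1/8)*1 = 9/8 + 1/8 = 5/4)
j(o) = 15/4 + 5*o/4 (j(o) = 5*(o + 3)/4 = 5*(3 + o)/4 = 15/4 + 5*o/4)
4*(-50 + j(m(q))) = 4*(-50 + (15/4 + (5/4)*(-2))) = 4*(-50 + (15/4 - 5/2)) = 4*(-50 + 5/4) = 4*(-195/4) = -195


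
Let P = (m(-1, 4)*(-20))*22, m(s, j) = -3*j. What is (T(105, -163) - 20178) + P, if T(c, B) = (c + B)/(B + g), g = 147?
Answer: -119155/8 ≈ -14894.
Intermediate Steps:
T(c, B) = (B + c)/(147 + B) (T(c, B) = (c + B)/(B + 147) = (B + c)/(147 + B))
P = 5280 (P = (-3*4*(-20))*22 = -12*(-20)*22 = 240*22 = 5280)
(T(105, -163) - 20178) + P = ((-163 + 105)/(147 - 163) - 20178) + 5280 = (-58/(-16) - 20178) + 5280 = (-1/16*(-58) - 20178) + 5280 = (29/8 - 20178) + 5280 = -161395/8 + 5280 = -119155/8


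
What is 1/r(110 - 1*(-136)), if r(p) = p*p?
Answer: 1/60516 ≈ 1.6525e-5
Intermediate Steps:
r(p) = p²
1/r(110 - 1*(-136)) = 1/((110 - 1*(-136))²) = 1/((110 + 136)²) = 1/(246²) = 1/60516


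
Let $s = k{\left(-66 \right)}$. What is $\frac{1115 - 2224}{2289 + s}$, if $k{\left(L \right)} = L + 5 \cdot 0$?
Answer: $- \frac{1109}{2223} \approx -0.49888$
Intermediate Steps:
$k{\left(L \right)} = L$ ($k{\left(L \right)} = L + 0 = L$)
$s = -66$
$\frac{1115 - 2224}{2289 + s} = \frac{1115 - 2224}{2289 - 66} = - \frac{1109}{2223}$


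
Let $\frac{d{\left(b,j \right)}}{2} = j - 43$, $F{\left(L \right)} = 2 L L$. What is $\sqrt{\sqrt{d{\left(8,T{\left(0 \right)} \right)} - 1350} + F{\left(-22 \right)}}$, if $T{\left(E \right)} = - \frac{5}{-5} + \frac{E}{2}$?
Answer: $\sqrt{968 + i \sqrt{1434}} \approx 31.119 + 0.60845 i$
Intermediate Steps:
$F{\left(L \right)} = 2 L^{2}$
$T{\left(E \right)} = 1 + \frac{E}{2}$ ($T{\left(E \right)} = \left(-5\right) \left(- \frac{1}{5}\right) + E \frac{1}{2} = 1 + \frac{E}{2}$)
$d{\left(b,j \right)} = -86 + 2 j$ ($d{\left(b,j \right)} = 2 \left(j - 43\right) = 2 \left(-43 + j\right) = -86 + 2 j$)
$\sqrt{\sqrt{d{\left(8,T{\left(0 \right)} \right)} - 1350} + F{\left(-22 \right)}} = \sqrt{\sqrt{\left(-86 + 2 \left(1 + \frac{1}{2} \cdot 0\right)\right) - 1350} + 2 \left(-22\right)^{2}} = \sqrt{\sqrt{\left(-86 + 2 \left(1 + 0\right)\right) - 1350} + 2 \cdot 484} = \sqrt{\sqrt{\left(-86 + 2 \cdot 1\right) - 1350} + 968} = \sqrt{\sqrt{\left(-86 + 2\right) - 1350} + 968} = \sqrt{\sqrt{-84 - 1350} + 968} = \sqrt{\sqrt{-1434} + 968} = \sqrt{i \sqrt{1434} + 968} = \sqrt{968 + i \sqrt{1434}}$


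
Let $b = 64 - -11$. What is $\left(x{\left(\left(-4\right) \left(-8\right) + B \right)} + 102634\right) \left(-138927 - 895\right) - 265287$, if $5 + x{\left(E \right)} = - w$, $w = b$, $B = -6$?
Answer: $-14339570675$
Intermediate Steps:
$b = 75$ ($b = 64 + 11 = 75$)
$w = 75$
$x{\left(E \right)} = -80$ ($x{\left(E \right)} = -5 - 75 = -80$)
$\left(x{\left(\left(-4\right) \left(-8\right) + B \right)} + 102634\right) \left(-138927 - 895\right) - 265287 = \left(-80 + 102634\right) \left(-138927 - 895\right) - 265287 = 102554 \left(-139822\right) - 265287 = -14339305388 - 265287 = -14339570675$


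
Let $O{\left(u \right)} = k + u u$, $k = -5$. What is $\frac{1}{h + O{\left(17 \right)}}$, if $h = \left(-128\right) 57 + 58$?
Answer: $- \frac{1}{6954} \approx -0.0001438$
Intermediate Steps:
$O{\left(u \right)} = -5 + u^{2}$ ($O{\left(u \right)} = -5 + u u = -5 + u^{2}$)
$h = -7238$ ($h = -7296 + 58 = -7238$)
$\frac{1}{h + O{\left(17 \right)}} = \frac{1}{-7238 - \left(5 - 17^{2}\right)} = \frac{1}{-7238 + \left(-5 + 289\right)} = \frac{1}{-7238 + 284} = \frac{1}{-6954} = - \frac{1}{6954}$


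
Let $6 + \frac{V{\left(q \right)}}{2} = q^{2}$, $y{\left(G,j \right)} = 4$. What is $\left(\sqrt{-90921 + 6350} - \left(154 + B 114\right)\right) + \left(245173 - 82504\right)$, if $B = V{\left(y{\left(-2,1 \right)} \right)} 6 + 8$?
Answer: $147923 + i \sqrt{84571} \approx 1.4792 \cdot 10^{5} + 290.81 i$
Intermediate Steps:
$V{\left(q \right)} = -12 + 2 q^{2}$
$B = 128$ ($B = \left(-12 + 2 \cdot 4^{2}\right) 6 + 8 = \left(-12 + 2 \cdot 16\right) 6 + 8 = \left(-12 + 32\right) 6 + 8 = 20 \cdot 6 + 8 = 120 + 8 = 128$)
$\left(\sqrt{-90921 + 6350} - \left(154 + B 114\right)\right) + \left(245173 - 82504\right) = \left(\sqrt{-90921 + 6350} - \left(154 + 128 \cdot 114\right)\right) + \left(245173 - 82504\right) = \left(\sqrt{-84571} - \left(154 + 14592\right)\right) + 162669 = \left(i \sqrt{84571} - 14746\right) + 162669 = \left(-14746 + i \sqrt{84571}\right) + 162669 = 147923 + i \sqrt{84571}$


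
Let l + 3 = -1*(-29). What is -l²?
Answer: -676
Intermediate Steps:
l = 26 (l = -3 - 1*(-29) = -3 + 29 = 26)
-l² = -1*26² = -1*676 = -676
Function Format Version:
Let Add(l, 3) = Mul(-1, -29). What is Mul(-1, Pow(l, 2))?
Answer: -676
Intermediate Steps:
l = 26 (l = Add(-3, Mul(-1, -29)) = Add(-3, 29) = 26)
Mul(-1, Pow(l, 2)) = Mul(-1, Pow(26, 2)) = Mul(-1, 676) = -676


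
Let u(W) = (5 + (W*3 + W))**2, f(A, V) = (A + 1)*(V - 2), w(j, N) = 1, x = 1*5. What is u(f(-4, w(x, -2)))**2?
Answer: 83521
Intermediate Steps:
x = 5
f(A, V) = (1 + A)*(-2 + V)
u(W) = (5 + 4*W)**2 (u(W) = (5 + (3*W + W))**2 = (5 + 4*W)**2)
u(f(-4, w(x, -2)))**2 = ((5 + 4*(-2 + 1 - 2*(-4) - 4*1))**2)**2 = ((5 + 4*(-2 + 1 + 8 - 4))**2)**2 = ((5 + 4*3)**2)**2 = ((5 + 12)**2)**2 = (17**2)**2 = 289**2 = 83521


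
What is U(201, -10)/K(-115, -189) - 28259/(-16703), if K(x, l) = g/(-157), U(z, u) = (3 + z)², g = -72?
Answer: 1515758697/16703 ≈ 90748.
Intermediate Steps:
K(x, l) = 72/157 (K(x, l) = -72/(-157) = -72*(-1/157) = 72/157)
U(201, -10)/K(-115, -189) - 28259/(-16703) = (3 + 201)²/(72/157) - 28259/(-16703) = 204²*(157/72) - 28259*(-1/16703) = 41616*(157/72) + 28259/16703 = 90746 + 28259/16703 = 1515758697/16703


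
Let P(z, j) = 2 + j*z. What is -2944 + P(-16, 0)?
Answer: -2942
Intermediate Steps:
-2944 + P(-16, 0) = -2944 + (2 + 0*(-16)) = -2944 + (2 + 0) = -2944 + 2 = -2942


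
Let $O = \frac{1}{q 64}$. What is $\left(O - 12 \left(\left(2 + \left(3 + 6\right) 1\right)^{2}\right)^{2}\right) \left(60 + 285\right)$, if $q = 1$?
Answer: $- \frac{3879279015}{64} \approx -6.0614 \cdot 10^{7}$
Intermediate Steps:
$O = \frac{1}{64}$ ($O = \frac{1}{1 \cdot 64} = \frac{1}{64} \approx 0.015625$)
$\left(O - 12 \left(\left(2 + \left(3 + 6\right) 1\right)^{2}\right)^{2}\right) \left(60 + 285\right) = \left(\frac{1}{64} - 12 \left(\left(2 + \left(3 + 6\right) 1\right)^{2}\right)^{2}\right) \left(60 + 285\right) = \left(\frac{1}{64} - 12 \left(\left(2 + 9 \cdot 1\right)^{2}\right)^{2}\right) 345 = \left(\frac{1}{64} - 12 \left(\left(2 + 9\right)^{2}\right)^{2}\right) 345 = \left(\frac{1}{64} - 12 \left(11^{2}\right)^{2}\right) 345 = \left(\frac{1}{64} - 12 \cdot 121^{2}\right) 345 = \left(\frac{1}{64} - 175692\right) 345 = \left(- \frac{11244287}{64}\right) 345 = - \frac{3879279015}{64}$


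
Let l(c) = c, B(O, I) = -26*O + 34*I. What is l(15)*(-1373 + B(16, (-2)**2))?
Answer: -24795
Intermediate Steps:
l(15)*(-1373 + B(16, (-2)**2)) = 15*(-1373 + (-26*16 + 34*(-2)**2)) = 15*(-1373 + (-416 + 34*4)) = 15*(-1373 + (-416 + 136)) = 15*(-1373 - 280) = 15*(-1653) = -24795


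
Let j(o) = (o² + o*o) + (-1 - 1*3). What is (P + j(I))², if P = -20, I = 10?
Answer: 30976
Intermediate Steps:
j(o) = -4 + 2*o² (j(o) = (o² + o²) + (-1 - 3) = 2*o² - 4 = -4 + 2*o²)
(P + j(I))² = (-20 + (-4 + 2*10²))² = (-20 + (-4 + 2*100))² = (-20 + (-4 + 200))² = (-20 + 196)² = 176² = 30976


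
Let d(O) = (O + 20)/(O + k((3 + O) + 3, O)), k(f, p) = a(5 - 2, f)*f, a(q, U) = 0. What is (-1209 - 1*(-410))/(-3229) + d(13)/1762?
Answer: 18408451/73963474 ≈ 0.24889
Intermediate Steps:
k(f, p) = 0 (k(f, p) = 0*f = 0)
d(O) = (20 + O)/O (d(O) = (O + 20)/(O + 0) = (20 + O)/O)
(-1209 - 1*(-410))/(-3229) + d(13)/1762 = (-1209 - 1*(-410))/(-3229) + ((20 + 13)/13)/1762 = (-1209 + 410)*(-1/3229) + ((1/13)*33)*(1/1762) = -799*(-1/3229) + (33/13)*(1/1762) = 799/3229 + 33/22906 = 18408451/73963474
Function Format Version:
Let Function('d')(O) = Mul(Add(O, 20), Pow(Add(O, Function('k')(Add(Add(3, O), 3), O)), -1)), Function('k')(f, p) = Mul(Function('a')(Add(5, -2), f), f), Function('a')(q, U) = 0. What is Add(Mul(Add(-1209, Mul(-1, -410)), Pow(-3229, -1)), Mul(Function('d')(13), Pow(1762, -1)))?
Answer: Rational(18408451, 73963474) ≈ 0.24889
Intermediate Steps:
Function('k')(f, p) = 0 (Function('k')(f, p) = Mul(0, f) = 0)
Function('d')(O) = Mul(Pow(O, -1), Add(20, O)) (Function('d')(O) = Mul(Add(O, 20), Pow(Add(O, 0), -1)) = Mul(Add(20, O), Pow(O, -1)) = Mul(Pow(O, -1), Add(20, O)))
Add(Mul(Add(-1209, Mul(-1, -410)), Pow(-3229, -1)), Mul(Function('d')(13), Pow(1762, -1))) = Add(Mul(Add(-1209, Mul(-1, -410)), Pow(-3229, -1)), Mul(Mul(Pow(13, -1), Add(20, 13)), Pow(1762, -1))) = Add(Mul(Add(-1209, 410), Rational(-1, 3229)), Mul(Mul(Rational(1, 13), 33), Rational(1, 1762))) = Add(Mul(-799, Rational(-1, 3229)), Mul(Rational(33, 13), Rational(1, 1762))) = Add(Rational(799, 3229), Rational(33, 22906)) = Rational(18408451, 73963474)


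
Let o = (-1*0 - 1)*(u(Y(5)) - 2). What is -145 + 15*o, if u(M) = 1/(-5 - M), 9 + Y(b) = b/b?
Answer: -120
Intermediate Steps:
Y(b) = -8 (Y(b) = -9 + b/b = -9 + 1 = -8)
o = 5/3 (o = (-1*0 - 1)*(-1/(5 - 8) - 2) = (0 - 1)*(-1/(-3) - 2) = -(-1*(-⅓) - 2) = -(⅓ - 2) = -1*(-5/3) = 5/3 ≈ 1.6667)
-145 + 15*o = -145 + 15*(5/3) = -145 + 25 = -120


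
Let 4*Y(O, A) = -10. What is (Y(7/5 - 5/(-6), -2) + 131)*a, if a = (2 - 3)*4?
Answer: -514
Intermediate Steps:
Y(O, A) = -5/2 (Y(O, A) = (¼)*(-10) = -5/2)
a = -4 (a = -1*4 = -4)
(Y(7/5 - 5/(-6), -2) + 131)*a = (-5/2 + 131)*(-4) = (257/2)*(-4) = -514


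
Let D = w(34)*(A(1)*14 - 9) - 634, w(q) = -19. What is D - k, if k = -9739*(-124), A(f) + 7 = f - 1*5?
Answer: -1205173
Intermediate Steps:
A(f) = -12 + f (A(f) = -7 + (f - 1*5) = -7 + (f - 5) = -7 + (-5 + f) = -12 + f)
k = 1207636
D = 2463 (D = -19*((-12 + 1)*14 - 9) - 634 = -19*(-11*14 - 9) - 634 = -19*(-154 - 9) - 634 = -19*(-163) - 634 = 3097 - 634 = 2463)
D - k = 2463 - 1*1207636 = 2463 - 1207636 = -1205173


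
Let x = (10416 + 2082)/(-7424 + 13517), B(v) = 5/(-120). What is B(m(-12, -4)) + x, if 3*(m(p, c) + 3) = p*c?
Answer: 32651/16248 ≈ 2.0095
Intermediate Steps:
m(p, c) = -3 + c*p/3 (m(p, c) = -3 + (p*c)/3 = -3 + (c*p)/3 = -3 + c*p/3)
B(v) = -1/24 (B(v) = 5*(-1/120) = -1/24)
x = 4166/2031 (x = 12498/6093 = 12498*(1/6093) = 4166/2031 ≈ 2.0512)
B(m(-12, -4)) + x = -1/24 + 4166/2031 = 32651/16248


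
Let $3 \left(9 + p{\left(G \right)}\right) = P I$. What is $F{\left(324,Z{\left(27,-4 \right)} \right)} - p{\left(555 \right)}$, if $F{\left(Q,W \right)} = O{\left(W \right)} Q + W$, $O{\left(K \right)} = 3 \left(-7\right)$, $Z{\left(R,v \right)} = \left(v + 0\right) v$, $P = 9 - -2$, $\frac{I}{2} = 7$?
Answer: $- \frac{20491}{3} \approx -6830.3$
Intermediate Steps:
$I = 14$ ($I = 2 \cdot 7 = 14$)
$P = 11$ ($P = 9 + 2 = 11$)
$Z{\left(R,v \right)} = v^{2}$ ($Z{\left(R,v \right)} = v v = v^{2}$)
$p{\left(G \right)} = \frac{127}{3}$ ($p{\left(G \right)} = -9 + \frac{11 \cdot 14}{3} = -9 + \frac{1}{3} \cdot 154 = -9 + \frac{154}{3} = \frac{127}{3}$)
$O{\left(K \right)} = -21$
$F{\left(Q,W \right)} = W - 21 Q$ ($F{\left(Q,W \right)} = - 21 Q + W = W - 21 Q$)
$F{\left(324,Z{\left(27,-4 \right)} \right)} - p{\left(555 \right)} = \left(\left(-4\right)^{2} - 6804\right) - \frac{127}{3} = \left(16 - 6804\right) - \frac{127}{3} = -6788 - \frac{127}{3} = - \frac{20491}{3}$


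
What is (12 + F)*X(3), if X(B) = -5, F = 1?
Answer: -65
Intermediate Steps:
(12 + F)*X(3) = (12 + 1)*(-5) = 13*(-5) = -65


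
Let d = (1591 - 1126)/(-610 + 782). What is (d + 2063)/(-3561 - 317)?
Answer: -355301/667016 ≈ -0.53267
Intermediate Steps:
d = 465/172 ≈ 2.7035
(d + 2063)/(-3561 - 317) = (465/172 + 2063)/(-3561 - 317) = (355301/172)/(-3878) = (355301/172)*(-1/3878) = -355301/667016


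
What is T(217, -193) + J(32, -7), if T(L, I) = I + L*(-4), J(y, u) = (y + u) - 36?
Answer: -1072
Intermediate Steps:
J(y, u) = -36 + u + y (J(y, u) = (u + y) - 36 = -36 + u + y)
T(L, I) = I - 4*L
T(217, -193) + J(32, -7) = (-193 - 4*217) + (-36 - 7 + 32) = (-193 - 868) - 11 = -1061 - 11 = -1072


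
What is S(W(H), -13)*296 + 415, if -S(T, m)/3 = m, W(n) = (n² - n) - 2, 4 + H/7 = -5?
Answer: 11959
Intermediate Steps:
H = -63 (H = -28 + 7*(-5) = -28 - 35 = -63)
W(n) = -2 + n² - n
S(T, m) = -3*m
S(W(H), -13)*296 + 415 = -3*(-13)*296 + 415 = 39*296 + 415 = 11544 + 415 = 11959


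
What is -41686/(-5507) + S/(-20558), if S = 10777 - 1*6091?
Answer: 415587493/56606453 ≈ 7.3417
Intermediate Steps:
S = 4686 (S = 10777 - 6091 = 4686)
-41686/(-5507) + S/(-20558) = -41686/(-5507) + 4686/(-20558) = -41686*(-1/5507) + 4686*(-1/20558) = 41686/5507 - 2343/10279 = 415587493/56606453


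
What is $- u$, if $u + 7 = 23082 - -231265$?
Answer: $-254340$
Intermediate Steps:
$u = 254340$ ($u = -7 + \left(23082 - -231265\right) = -7 + \left(23082 + 231265\right) = -7 + 254347 = 254340$)
$- u = \left(-1\right) 254340 = -254340$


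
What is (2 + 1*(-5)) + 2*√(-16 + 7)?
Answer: -3 + 6*I ≈ -3.0 + 6.0*I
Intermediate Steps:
(2 + 1*(-5)) + 2*√(-16 + 7) = (2 - 5) + 2*√(-9) = -3 + 2*(3*I) = -3 + 6*I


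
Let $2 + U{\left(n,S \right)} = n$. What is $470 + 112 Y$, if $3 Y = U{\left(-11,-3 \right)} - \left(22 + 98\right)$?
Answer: $- \frac{13486}{3} \approx -4495.3$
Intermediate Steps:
$U{\left(n,S \right)} = -2 + n$
$Y = - \frac{133}{3}$ ($Y = \frac{\left(-2 - 11\right) - \left(22 + 98\right)}{3} = \frac{-13 - 120}{3} = \frac{1}{3} \left(-133\right) = - \frac{133}{3} \approx -44.333$)
$470 + 112 Y = 470 + 112 \left(- \frac{133}{3}\right) = 470 - \frac{14896}{3} = - \frac{13486}{3}$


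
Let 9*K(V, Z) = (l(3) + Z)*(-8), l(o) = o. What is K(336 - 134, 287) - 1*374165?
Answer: -3369805/9 ≈ -3.7442e+5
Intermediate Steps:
K(V, Z) = -8/3 - 8*Z/9 (K(V, Z) = ((3 + Z)*(-8))/9 = (-24 - 8*Z)/9 = -8/3 - 8*Z/9)
K(336 - 134, 287) - 1*374165 = (-8/3 - 8/9*287) - 1*374165 = (-8/3 - 2296/9) - 374165 = -2320/9 - 374165 = -3369805/9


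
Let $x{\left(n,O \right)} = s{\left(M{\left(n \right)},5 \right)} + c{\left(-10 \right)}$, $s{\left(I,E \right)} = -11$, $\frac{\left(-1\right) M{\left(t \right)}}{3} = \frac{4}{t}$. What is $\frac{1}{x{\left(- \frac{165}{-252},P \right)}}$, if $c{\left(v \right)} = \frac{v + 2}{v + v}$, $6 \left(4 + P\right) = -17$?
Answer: $- \frac{5}{53} \approx -0.09434$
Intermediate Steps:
$P = - \frac{41}{6}$ ($P = -4 + \frac{1}{6} \left(-17\right) = -4 - \frac{17}{6} = - \frac{41}{6} \approx -6.8333$)
$M{\left(t \right)} = - \frac{12}{t}$ ($M{\left(t \right)} = - 3 \frac{4}{t} = - \frac{12}{t}$)
$c{\left(v \right)} = \frac{2 + v}{2 v}$
$x{\left(n,O \right)} = - \frac{53}{5}$ ($x{\left(n,O \right)} = -11 + \frac{2 - 10}{2 \left(-10\right)} = -11 + \frac{1}{2} \left(- \frac{1}{10}\right) \left(-8\right) = -11 + \frac{2}{5} = - \frac{53}{5}$)
$\frac{1}{x{\left(- \frac{165}{-252},P \right)}} = \frac{1}{- \frac{53}{5}} = - \frac{5}{53}$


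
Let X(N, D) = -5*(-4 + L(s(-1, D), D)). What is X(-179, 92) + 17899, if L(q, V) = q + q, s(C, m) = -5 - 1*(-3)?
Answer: 17939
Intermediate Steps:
s(C, m) = -2 (s(C, m) = -5 + 3 = -2)
L(q, V) = 2*q
X(N, D) = 40 (X(N, D) = -5*(-4 + 2*(-2)) = -5*(-4 - 4) = -5*(-8) = 40)
X(-179, 92) + 17899 = 40 + 17899 = 17939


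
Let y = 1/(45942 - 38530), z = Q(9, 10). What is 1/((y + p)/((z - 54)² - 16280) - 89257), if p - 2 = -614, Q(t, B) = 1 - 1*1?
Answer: -99053968/8841255485633 ≈ -1.1204e-5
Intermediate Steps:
Q(t, B) = 0 (Q(t, B) = 1 - 1 = 0)
p = -612 (p = 2 - 614 = -612)
z = 0
y = 1/7412 ≈ 0.00013492
1/((y + p)/((z - 54)² - 16280) - 89257) = 1/((1/7412 - 612)/((0 - 54)² - 16280) - 89257) = 1/(-4536143/(7412*((-54)² - 16280)) - 89257) = 1/(-4536143/(7412*(2916 - 16280)) - 89257) = 1/(-4536143/7412/(-13364) - 89257) = 1/(-4536143/7412*(-1/13364) - 89257) = 1/(4536143/99053968 - 89257) = 1/(-8841255485633/99053968) = -99053968/8841255485633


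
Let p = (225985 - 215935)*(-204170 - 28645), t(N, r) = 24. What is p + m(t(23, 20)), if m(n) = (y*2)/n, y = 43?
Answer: -28077488957/12 ≈ -2.3398e+9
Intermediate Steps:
p = -2339790750 (p = 10050*(-232815) = -2339790750)
m(n) = 86/n (m(n) = (43*2)/n = 86/n)
p + m(t(23, 20)) = -2339790750 + 86/24 = -2339790750 + 86*(1/24) = -2339790750 + 43/12 = -28077488957/12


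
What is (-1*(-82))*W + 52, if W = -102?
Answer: -8312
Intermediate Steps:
(-1*(-82))*W + 52 = -1*(-82)*(-102) + 52 = 82*(-102) + 52 = -8364 + 52 = -8312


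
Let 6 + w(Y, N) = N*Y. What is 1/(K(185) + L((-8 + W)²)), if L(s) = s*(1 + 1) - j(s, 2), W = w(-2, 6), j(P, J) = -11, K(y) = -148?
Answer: 1/1215 ≈ 0.00082305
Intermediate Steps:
w(Y, N) = -6 + N*Y
W = -18 (W = -6 + 6*(-2) = -6 - 12 = -18)
L(s) = 11 + 2*s (L(s) = s*(1 + 1) - 1*(-11) = s*2 + 11 = 2*s + 11 = 11 + 2*s)
1/(K(185) + L((-8 + W)²)) = 1/(-148 + (11 + 2*(-8 - 18)²)) = 1/(-148 + (11 + 2*(-26)²)) = 1/(-148 + (11 + 2*676)) = 1/(-148 + (11 + 1352)) = 1/(-148 + 1363) = 1/1215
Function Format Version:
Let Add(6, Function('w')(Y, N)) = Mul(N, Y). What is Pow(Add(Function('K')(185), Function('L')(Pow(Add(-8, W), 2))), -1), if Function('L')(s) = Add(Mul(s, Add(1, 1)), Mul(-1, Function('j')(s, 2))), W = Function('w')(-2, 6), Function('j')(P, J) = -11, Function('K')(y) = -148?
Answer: Rational(1, 1215) ≈ 0.00082305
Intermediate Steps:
Function('w')(Y, N) = Add(-6, Mul(N, Y))
W = -18 (W = Add(-6, Mul(6, -2)) = Add(-6, -12) = -18)
Function('L')(s) = Add(11, Mul(2, s)) (Function('L')(s) = Add(Mul(s, Add(1, 1)), Mul(-1, -11)) = Add(Mul(s, 2), 11) = Add(Mul(2, s), 11) = Add(11, Mul(2, s)))
Pow(Add(Function('K')(185), Function('L')(Pow(Add(-8, W), 2))), -1) = Pow(Add(-148, Add(11, Mul(2, Pow(Add(-8, -18), 2)))), -1) = Pow(Add(-148, Add(11, Mul(2, Pow(-26, 2)))), -1) = Pow(Add(-148, Add(11, Mul(2, 676))), -1) = Pow(Add(-148, Add(11, 1352)), -1) = Pow(Add(-148, 1363), -1) = Pow(1215, -1) = Rational(1, 1215)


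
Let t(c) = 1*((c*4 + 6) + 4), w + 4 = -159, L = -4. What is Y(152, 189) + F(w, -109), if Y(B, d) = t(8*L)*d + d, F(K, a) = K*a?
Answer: -4346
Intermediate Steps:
w = -163 (w = -4 - 159 = -163)
t(c) = 10 + 4*c (t(c) = 1*((4*c + 6) + 4) = 1*((6 + 4*c) + 4) = 1*(10 + 4*c) = 10 + 4*c)
Y(B, d) = -117*d (Y(B, d) = (10 + 4*(8*(-4)))*d + d = (10 + 4*(-32))*d + d = (10 - 128)*d + d = -118*d + d = -117*d)
Y(152, 189) + F(w, -109) = -117*189 - 163*(-109) = -22113 + 17767 = -4346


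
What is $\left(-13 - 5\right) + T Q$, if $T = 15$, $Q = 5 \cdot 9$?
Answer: $657$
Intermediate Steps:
$Q = 45$
$\left(-13 - 5\right) + T Q = \left(-13 - 5\right) + 15 \cdot 45 = -18 + 675 = 657$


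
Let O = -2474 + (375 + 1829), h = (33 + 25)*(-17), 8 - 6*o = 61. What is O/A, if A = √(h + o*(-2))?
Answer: 54*I*√8715/581 ≈ 8.6766*I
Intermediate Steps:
o = -53/6 (o = 4/3 - ⅙*61 = 4/3 - 61/6 = -53/6 ≈ -8.8333)
h = -986 (h = 58*(-17) = -986)
A = I*√8715/3 (A = √(-986 - 53/6*(-2)) = √(-986 + 53/3) = √(-2905/3) = I*√8715/3 ≈ 31.118*I)
O = -270 (O = -2474 + 2204 = -270)
O/A = -270*(-I*√8715/2905) = -(-54)*I*√8715/581 = 54*I*√8715/581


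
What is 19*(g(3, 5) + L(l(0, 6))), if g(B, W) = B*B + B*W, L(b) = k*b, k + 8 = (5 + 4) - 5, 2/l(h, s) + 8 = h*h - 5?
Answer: 6080/13 ≈ 467.69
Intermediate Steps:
l(h, s) = 2/(-13 + h²) (l(h, s) = 2/(-8 + (h*h - 5)) = 2/(-8 + (h² - 5)) = 2/(-8 + (-5 + h²)) = 2/(-13 + h²))
k = -4 (k = -8 + ((5 + 4) - 5) = -8 + (9 - 5) = -8 + 4 = -4)
L(b) = -4*b
g(B, W) = B² + B*W
19*(g(3, 5) + L(l(0, 6))) = 19*(3*(3 + 5) - 8/(-13 + 0²)) = 19*(3*8 - 8/(-13 + 0)) = 19*(24 - 8/(-13)) = 19*(24 - 8*(-1)/13) = 19*(24 - 4*(-2/13)) = 19*(24 + 8/13) = 19*(320/13) = 6080/13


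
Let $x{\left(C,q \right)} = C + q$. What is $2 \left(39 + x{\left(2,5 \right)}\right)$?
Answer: $92$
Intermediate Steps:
$2 \left(39 + x{\left(2,5 \right)}\right) = 2 \left(39 + \left(2 + 5\right)\right) = 2 \left(39 + 7\right) = 2 \cdot 46 = 92$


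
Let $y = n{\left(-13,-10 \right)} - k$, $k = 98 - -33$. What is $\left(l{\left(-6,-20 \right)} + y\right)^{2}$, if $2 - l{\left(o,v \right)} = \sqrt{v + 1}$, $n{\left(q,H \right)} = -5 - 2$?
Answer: $\left(136 + i \sqrt{19}\right)^{2} \approx 18477.0 + 1185.6 i$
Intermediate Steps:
$n{\left(q,H \right)} = -7$ ($n{\left(q,H \right)} = -5 - 2 = -7$)
$k = 131$ ($k = 98 + 33 = 131$)
$l{\left(o,v \right)} = 2 - \sqrt{1 + v}$ ($l{\left(o,v \right)} = 2 - \sqrt{v + 1} = 2 - \sqrt{1 + v}$)
$y = -138$ ($y = -7 - 131 = -138$)
$\left(l{\left(-6,-20 \right)} + y\right)^{2} = \left(\left(2 - \sqrt{1 - 20}\right) - 138\right)^{2} = \left(\left(2 - \sqrt{-19}\right) - 138\right)^{2} = \left(\left(2 - i \sqrt{19}\right) - 138\right)^{2} = \left(-136 - i \sqrt{19}\right)^{2}$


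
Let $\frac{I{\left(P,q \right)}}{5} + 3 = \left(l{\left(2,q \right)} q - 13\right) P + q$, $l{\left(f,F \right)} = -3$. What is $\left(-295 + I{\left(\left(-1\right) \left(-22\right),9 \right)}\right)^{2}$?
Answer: $21762225$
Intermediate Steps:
$I{\left(P,q \right)} = -15 + 5 q + 5 P \left(-13 - 3 q\right)$ ($I{\left(P,q \right)} = -15 + 5 \left(\left(- 3 q - 13\right) P + q\right) = -15 + 5 \left(\left(-13 - 3 q\right) P + q\right) = -15 + 5 \left(P \left(-13 - 3 q\right) + q\right) = -15 + 5 \left(q + P \left(-13 - 3 q\right)\right) = -15 + \left(5 q + 5 P \left(-13 - 3 q\right)\right) = -15 + 5 q + 5 P \left(-13 - 3 q\right)$)
$\left(-295 + I{\left(\left(-1\right) \left(-22\right),9 \right)}\right)^{2} = \left(-295 - \left(-30 + 15 \left(\left(-1\right) \left(-22\right)\right) 9 + 65 \left(-1\right) \left(-22\right)\right)\right)^{2} = \left(-295 - \left(1400 + 2970\right)\right)^{2} = \left(-295 - 4370\right)^{2} = \left(-4665\right)^{2} = 21762225$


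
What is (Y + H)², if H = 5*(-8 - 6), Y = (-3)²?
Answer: 3721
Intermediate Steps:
Y = 9
H = -70 (H = 5*(-14) = -70)
(Y + H)² = (9 - 70)² = (-61)² = 3721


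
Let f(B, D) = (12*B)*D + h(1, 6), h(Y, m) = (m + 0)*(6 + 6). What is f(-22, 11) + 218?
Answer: -2614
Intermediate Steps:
h(Y, m) = 12*m (h(Y, m) = m*12 = 12*m)
f(B, D) = 72 + 12*B*D (f(B, D) = (12*B)*D + 12*6 = 12*B*D + 72 = 72 + 12*B*D)
f(-22, 11) + 218 = (72 + 12*(-22)*11) + 218 = (72 - 2904) + 218 = -2832 + 218 = -2614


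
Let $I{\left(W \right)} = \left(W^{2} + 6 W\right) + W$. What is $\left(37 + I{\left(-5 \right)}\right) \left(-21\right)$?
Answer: $-567$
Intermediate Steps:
$I{\left(W \right)} = W^{2} + 7 W$
$\left(37 + I{\left(-5 \right)}\right) \left(-21\right) = \left(37 - 5 \left(7 - 5\right)\right) \left(-21\right) = \left(37 - 10\right) \left(-21\right) = 27 \left(-21\right) = -567$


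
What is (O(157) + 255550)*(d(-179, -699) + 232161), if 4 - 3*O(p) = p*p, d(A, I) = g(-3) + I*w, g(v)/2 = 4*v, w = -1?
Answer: 57588492060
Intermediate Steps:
g(v) = 8*v (g(v) = 2*(4*v) = 8*v)
d(A, I) = -24 - I (d(A, I) = 8*(-3) + I*(-1) = -24 - I)
O(p) = 4/3 - p²/3 (O(p) = 4/3 - p*p/3 = 4/3 - p²/3)
(O(157) + 255550)*(d(-179, -699) + 232161) = ((4/3 - ⅓*157²) + 255550)*((-24 - 1*(-699)) + 232161) = ((4/3 - ⅓*24649) + 255550)*((-24 + 699) + 232161) = ((4/3 - 24649/3) + 255550)*(675 + 232161) = (-8215 + 255550)*232836 = 247335*232836 = 57588492060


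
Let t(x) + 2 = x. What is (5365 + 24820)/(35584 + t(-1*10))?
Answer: 30185/35572 ≈ 0.84856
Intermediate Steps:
t(x) = -2 + x
(5365 + 24820)/(35584 + t(-1*10)) = (5365 + 24820)/(35584 + (-2 - 1*10)) = 30185/(35584 + (-2 - 10)) = 30185/(35584 - 12) = 30185/35572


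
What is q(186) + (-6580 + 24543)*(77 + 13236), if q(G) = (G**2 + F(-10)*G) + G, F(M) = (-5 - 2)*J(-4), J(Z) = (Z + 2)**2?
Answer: 239170993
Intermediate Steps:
J(Z) = (2 + Z)**2
F(M) = -28 (F(M) = (-5 - 2)*(2 - 4)**2 = -7*(-2)**2 = -7*4 = -28)
q(G) = G**2 - 27*G (q(G) = (G**2 - 28*G) + G = G**2 - 27*G)
q(186) + (-6580 + 24543)*(77 + 13236) = 186*(-27 + 186) + (-6580 + 24543)*(77 + 13236) = 186*159 + 17963*13313 = 29574 + 239141419 = 239170993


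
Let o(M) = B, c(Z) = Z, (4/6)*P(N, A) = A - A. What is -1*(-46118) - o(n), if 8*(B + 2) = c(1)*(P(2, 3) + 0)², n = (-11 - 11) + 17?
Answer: 46120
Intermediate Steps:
P(N, A) = 0 (P(N, A) = 3*(A - A)/2 = (3/2)*0 = 0)
n = -5 (n = -22 + 17 = -5)
B = -2 (B = -2 + (1*(0 + 0)²)/8 = -2 + (1*0²)/8 = -2 + (1*0)/8 = -2 + (⅛)*0 = -2 + 0 = -2)
o(M) = -2
-1*(-46118) - o(n) = -1*(-46118) - 1*(-2) = 46118 + 2 = 46120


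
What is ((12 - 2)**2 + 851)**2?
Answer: 904401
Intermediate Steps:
((12 - 2)**2 + 851)**2 = (10**2 + 851)**2 = (100 + 851)**2 = 951**2 = 904401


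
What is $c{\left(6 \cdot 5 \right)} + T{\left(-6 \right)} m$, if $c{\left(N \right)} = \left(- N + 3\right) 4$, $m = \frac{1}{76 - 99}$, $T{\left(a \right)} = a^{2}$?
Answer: $- \frac{2520}{23} \approx -109.57$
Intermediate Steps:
$m = - \frac{1}{23}$ ($m = \frac{1}{-23} = - \frac{1}{23} \approx -0.043478$)
$c{\left(N \right)} = 12 - 4 N$ ($c{\left(N \right)} = \left(3 - N\right) 4 = 12 - 4 N$)
$c{\left(6 \cdot 5 \right)} + T{\left(-6 \right)} m = \left(12 - 4 \cdot 6 \cdot 5\right) + \left(-6\right)^{2} \left(- \frac{1}{23}\right) = \left(12 - 120\right) + 36 \left(- \frac{1}{23}\right) = \left(12 - 120\right) - \frac{36}{23} = -108 - \frac{36}{23} = - \frac{2520}{23}$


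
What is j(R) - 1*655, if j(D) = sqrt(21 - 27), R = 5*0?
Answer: -655 + I*sqrt(6) ≈ -655.0 + 2.4495*I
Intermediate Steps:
R = 0
j(D) = I*sqrt(6) (j(D) = sqrt(-6) = I*sqrt(6))
j(R) - 1*655 = I*sqrt(6) - 1*655 = I*sqrt(6) - 655 = -655 + I*sqrt(6)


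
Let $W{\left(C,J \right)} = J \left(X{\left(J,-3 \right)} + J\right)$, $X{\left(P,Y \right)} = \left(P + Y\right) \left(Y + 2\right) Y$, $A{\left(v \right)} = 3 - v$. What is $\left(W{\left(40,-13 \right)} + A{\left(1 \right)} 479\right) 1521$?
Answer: $2663271$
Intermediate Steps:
$X{\left(P,Y \right)} = Y \left(2 + Y\right) \left(P + Y\right)$ ($X{\left(P,Y \right)} = \left(P + Y\right) \left(2 + Y\right) Y = \left(2 + Y\right) \left(P + Y\right) Y = Y \left(2 + Y\right) \left(P + Y\right)$)
$W{\left(C,J \right)} = J \left(-9 + 4 J\right)$ ($W{\left(C,J \right)} = J \left(- 3 \left(\left(-3\right)^{2} + 2 J + 2 \left(-3\right) + J \left(-3\right)\right) + J\right) = J \left(- 3 \left(9 + 2 J - 6 - 3 J\right) + J\right) = J \left(- 3 \left(3 - J\right) + J\right) = J \left(\left(-9 + 3 J\right) + J\right) = J \left(-9 + 4 J\right)$)
$\left(W{\left(40,-13 \right)} + A{\left(1 \right)} 479\right) 1521 = \left(- 13 \left(-9 + 4 \left(-13\right)\right) + \left(3 - 1\right) 479\right) 1521 = \left(- 13 \left(-9 - 52\right) + \left(3 - 1\right) 479\right) 1521 = \left(\left(-13\right) \left(-61\right) + 2 \cdot 479\right) 1521 = \left(793 + 958\right) 1521 = 1751 \cdot 1521 = 2663271$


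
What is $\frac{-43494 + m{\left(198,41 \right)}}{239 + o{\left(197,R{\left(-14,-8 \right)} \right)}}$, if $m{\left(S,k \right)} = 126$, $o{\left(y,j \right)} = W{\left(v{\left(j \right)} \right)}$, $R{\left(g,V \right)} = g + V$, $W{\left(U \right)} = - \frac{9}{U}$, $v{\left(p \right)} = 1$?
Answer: $- \frac{21684}{115} \approx -188.56$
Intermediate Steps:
$R{\left(g,V \right)} = V + g$
$o{\left(y,j \right)} = -9$ ($o{\left(y,j \right)} = - \frac{9}{1} = \left(-9\right) 1 = -9$)
$\frac{-43494 + m{\left(198,41 \right)}}{239 + o{\left(197,R{\left(-14,-8 \right)} \right)}} = \frac{-43494 + 126}{239 - 9} = - \frac{43368}{230} = \left(-43368\right) \frac{1}{230} = - \frac{21684}{115}$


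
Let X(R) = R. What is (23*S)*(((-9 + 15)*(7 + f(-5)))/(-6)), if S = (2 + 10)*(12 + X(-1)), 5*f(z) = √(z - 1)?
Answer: -21252 - 3036*I*√6/5 ≈ -21252.0 - 1487.3*I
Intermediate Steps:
f(z) = √(-1 + z)/5 (f(z) = √(z - 1)/5 = √(-1 + z)/5)
S = 132 (S = (2 + 10)*(12 - 1) = 12*11 = 132)
(23*S)*(((-9 + 15)*(7 + f(-5)))/(-6)) = (23*132)*(((-9 + 15)*(7 + √(-1 - 5)/5))/(-6)) = 3036*((6*(7 + √(-6)/5))*(-⅙)) = 3036*((6*(7 + (I*√6)/5))*(-⅙)) = 3036*((6*(7 + I*√6/5))*(-⅙)) = 3036*((42 + 6*I*√6/5)*(-⅙)) = 3036*(-7 - I*√6/5) = -21252 - 3036*I*√6/5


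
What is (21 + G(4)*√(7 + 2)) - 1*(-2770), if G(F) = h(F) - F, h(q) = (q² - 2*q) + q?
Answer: 2815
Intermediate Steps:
h(q) = q² - q
G(F) = -F + F*(-1 + F) (G(F) = F*(-1 + F) - F = -F + F*(-1 + F))
(21 + G(4)*√(7 + 2)) - 1*(-2770) = (21 + (4*(-2 + 4))*√(7 + 2)) - 1*(-2770) = (21 + (4*2)*√9) + 2770 = (21 + 8*3) + 2770 = (21 + 24) + 2770 = 45 + 2770 = 2815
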